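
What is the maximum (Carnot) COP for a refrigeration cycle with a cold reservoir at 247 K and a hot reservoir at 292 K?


dT = 292 - 247 = 45 K
COP_carnot = T_cold / dT = 247 / 45
COP_carnot = 5.489

5.489


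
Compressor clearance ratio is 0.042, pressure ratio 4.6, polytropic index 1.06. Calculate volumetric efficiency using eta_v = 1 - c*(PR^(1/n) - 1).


PR^(1/n) = 4.6^(1/1.06) = 4.21932751
eta_v = 1 - 0.042 * (4.21932751 - 1)
eta_v = 0.8648

0.8648


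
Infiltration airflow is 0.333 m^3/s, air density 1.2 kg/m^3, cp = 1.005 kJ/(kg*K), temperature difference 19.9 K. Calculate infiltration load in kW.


Q = V_dot * rho * cp * dT
Q = 0.333 * 1.2 * 1.005 * 19.9
Q = 7.992 kW

7.992


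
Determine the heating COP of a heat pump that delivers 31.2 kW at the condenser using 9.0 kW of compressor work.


COP_hp = Q_cond / W
COP_hp = 31.2 / 9.0
COP_hp = 3.467

3.467


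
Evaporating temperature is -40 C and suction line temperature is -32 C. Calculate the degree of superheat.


Superheat = T_suction - T_evap
Superheat = -32 - (-40)
Superheat = 8 K

8


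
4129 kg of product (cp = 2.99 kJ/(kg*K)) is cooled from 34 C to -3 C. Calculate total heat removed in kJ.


dT = 34 - (-3) = 37 K
Q = m * cp * dT = 4129 * 2.99 * 37
Q = 456791 kJ

456791


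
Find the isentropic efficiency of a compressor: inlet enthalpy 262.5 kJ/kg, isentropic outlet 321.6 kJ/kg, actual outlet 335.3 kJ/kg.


dh_ideal = 321.6 - 262.5 = 59.1 kJ/kg
dh_actual = 335.3 - 262.5 = 72.8 kJ/kg
eta_s = dh_ideal / dh_actual = 59.1 / 72.8
eta_s = 0.8118

0.8118


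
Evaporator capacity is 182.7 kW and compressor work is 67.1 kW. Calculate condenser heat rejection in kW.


Q_cond = Q_evap + W
Q_cond = 182.7 + 67.1
Q_cond = 249.8 kW

249.8


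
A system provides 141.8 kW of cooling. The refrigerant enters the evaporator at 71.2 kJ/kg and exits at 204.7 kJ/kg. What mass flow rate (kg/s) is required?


dh = 204.7 - 71.2 = 133.5 kJ/kg
m_dot = Q / dh = 141.8 / 133.5 = 1.0622 kg/s

1.0622


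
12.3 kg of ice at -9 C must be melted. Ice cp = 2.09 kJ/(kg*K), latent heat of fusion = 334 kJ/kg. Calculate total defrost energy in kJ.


Sensible heat = cp * dT = 2.09 * 9 = 18.81 kJ/kg
Total per kg = 18.81 + 334 = 352.81 kJ/kg
Q = m * total = 12.3 * 352.81
Q = 4339.6 kJ

4339.6


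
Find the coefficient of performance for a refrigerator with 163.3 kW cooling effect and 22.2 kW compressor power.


COP = Q_evap / W
COP = 163.3 / 22.2
COP = 7.356

7.356


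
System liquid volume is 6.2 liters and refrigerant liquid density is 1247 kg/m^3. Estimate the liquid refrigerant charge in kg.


Charge = V * rho / 1000
Charge = 6.2 * 1247 / 1000
Charge = 7.73 kg

7.73


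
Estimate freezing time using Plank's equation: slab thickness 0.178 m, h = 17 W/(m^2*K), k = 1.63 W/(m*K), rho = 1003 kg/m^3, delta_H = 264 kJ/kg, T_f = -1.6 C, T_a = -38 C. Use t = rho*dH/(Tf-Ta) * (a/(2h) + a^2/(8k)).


dT = -1.6 - (-38) = 36.4 K
term1 = a/(2h) = 0.178/(2*17) = 0.005235294118
term2 = a^2/(8k) = 0.178^2/(8*1.63) = 0.002429754601
t = rho*dH*1000/dT * (term1 + term2)
t = 1003*264*1000/36.4 * (0.005235294118 + 0.002429754601)
t = 55759 s

55759


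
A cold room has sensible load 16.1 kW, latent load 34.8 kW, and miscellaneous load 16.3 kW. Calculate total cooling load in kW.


Q_total = Q_s + Q_l + Q_misc
Q_total = 16.1 + 34.8 + 16.3
Q_total = 67.2 kW

67.2


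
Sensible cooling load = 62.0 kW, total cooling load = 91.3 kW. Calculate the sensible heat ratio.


SHR = Q_sensible / Q_total
SHR = 62.0 / 91.3
SHR = 0.679

0.679


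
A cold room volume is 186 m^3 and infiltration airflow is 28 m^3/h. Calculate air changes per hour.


ACH = flow / volume
ACH = 28 / 186
ACH = 0.151

0.151


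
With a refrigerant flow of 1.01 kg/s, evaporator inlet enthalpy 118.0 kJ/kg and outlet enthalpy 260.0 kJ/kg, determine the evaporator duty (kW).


dh = 260.0 - 118.0 = 142.0 kJ/kg
Q_evap = m_dot * dh = 1.01 * 142.0
Q_evap = 143.42 kW

143.42


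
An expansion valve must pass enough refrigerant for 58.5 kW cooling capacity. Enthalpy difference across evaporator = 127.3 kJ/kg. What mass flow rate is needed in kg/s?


m_dot = Q / dh
m_dot = 58.5 / 127.3
m_dot = 0.4595 kg/s

0.4595


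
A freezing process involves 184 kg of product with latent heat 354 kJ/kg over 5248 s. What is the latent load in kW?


Q_lat = m * h_fg / t
Q_lat = 184 * 354 / 5248
Q_lat = 12.41 kW

12.41


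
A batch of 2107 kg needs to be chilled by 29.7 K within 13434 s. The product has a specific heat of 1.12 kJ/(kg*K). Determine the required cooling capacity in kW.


Q = m * cp * dT / t
Q = 2107 * 1.12 * 29.7 / 13434
Q = 5.217 kW

5.217


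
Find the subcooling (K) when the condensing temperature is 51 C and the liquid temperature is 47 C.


Subcooling = T_cond - T_liquid
Subcooling = 51 - 47
Subcooling = 4 K

4


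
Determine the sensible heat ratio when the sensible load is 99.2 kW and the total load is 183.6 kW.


SHR = Q_sensible / Q_total
SHR = 99.2 / 183.6
SHR = 0.54

0.54


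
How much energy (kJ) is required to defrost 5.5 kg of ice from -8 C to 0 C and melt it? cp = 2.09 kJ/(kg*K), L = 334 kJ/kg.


Sensible heat = cp * dT = 2.09 * 8 = 16.72 kJ/kg
Total per kg = 16.72 + 334 = 350.72 kJ/kg
Q = m * total = 5.5 * 350.72
Q = 1929.0 kJ

1929.0


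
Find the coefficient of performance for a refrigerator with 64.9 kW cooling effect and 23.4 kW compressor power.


COP = Q_evap / W
COP = 64.9 / 23.4
COP = 2.774

2.774


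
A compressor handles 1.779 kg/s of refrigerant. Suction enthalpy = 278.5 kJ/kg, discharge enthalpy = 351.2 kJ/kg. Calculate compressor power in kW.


dh = 351.2 - 278.5 = 72.7 kJ/kg
W = m_dot * dh = 1.779 * 72.7 = 129.33 kW

129.33


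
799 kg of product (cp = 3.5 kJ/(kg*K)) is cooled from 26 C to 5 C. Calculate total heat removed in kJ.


dT = 26 - (5) = 21 K
Q = m * cp * dT = 799 * 3.5 * 21
Q = 58727 kJ

58727


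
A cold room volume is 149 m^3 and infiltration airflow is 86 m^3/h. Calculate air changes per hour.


ACH = flow / volume
ACH = 86 / 149
ACH = 0.577

0.577


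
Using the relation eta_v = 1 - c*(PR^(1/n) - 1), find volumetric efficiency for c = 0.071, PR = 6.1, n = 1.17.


PR^(1/n) = 6.1^(1/1.17) = 4.69053176
eta_v = 1 - 0.071 * (4.69053176 - 1)
eta_v = 0.738

0.738


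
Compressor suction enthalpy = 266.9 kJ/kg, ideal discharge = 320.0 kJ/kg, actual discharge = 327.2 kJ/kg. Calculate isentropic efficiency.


dh_ideal = 320.0 - 266.9 = 53.1 kJ/kg
dh_actual = 327.2 - 266.9 = 60.3 kJ/kg
eta_s = dh_ideal / dh_actual = 53.1 / 60.3
eta_s = 0.8806

0.8806


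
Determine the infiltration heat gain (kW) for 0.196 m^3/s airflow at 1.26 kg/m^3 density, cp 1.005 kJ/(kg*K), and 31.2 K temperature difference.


Q = V_dot * rho * cp * dT
Q = 0.196 * 1.26 * 1.005 * 31.2
Q = 7.744 kW

7.744


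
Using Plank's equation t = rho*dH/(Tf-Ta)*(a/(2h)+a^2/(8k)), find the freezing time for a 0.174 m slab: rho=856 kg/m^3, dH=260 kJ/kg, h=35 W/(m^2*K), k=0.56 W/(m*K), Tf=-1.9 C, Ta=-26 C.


dT = -1.9 - (-26) = 24.1 K
term1 = a/(2h) = 0.174/(2*35) = 0.002485714286
term2 = a^2/(8k) = 0.174^2/(8*0.56) = 0.006758035714
t = rho*dH*1000/dT * (term1 + term2)
t = 856*260*1000/24.1 * (0.002485714286 + 0.006758035714)
t = 85365 s

85365


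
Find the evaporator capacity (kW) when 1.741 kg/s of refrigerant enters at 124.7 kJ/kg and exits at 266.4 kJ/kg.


dh = 266.4 - 124.7 = 141.7 kJ/kg
Q_evap = m_dot * dh = 1.741 * 141.7
Q_evap = 246.7 kW

246.7


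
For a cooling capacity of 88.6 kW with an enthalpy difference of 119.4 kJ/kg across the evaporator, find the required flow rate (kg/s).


m_dot = Q / dh
m_dot = 88.6 / 119.4
m_dot = 0.742 kg/s

0.742


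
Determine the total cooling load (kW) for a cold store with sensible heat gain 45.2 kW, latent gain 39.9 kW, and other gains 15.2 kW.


Q_total = Q_s + Q_l + Q_misc
Q_total = 45.2 + 39.9 + 15.2
Q_total = 100.3 kW

100.3


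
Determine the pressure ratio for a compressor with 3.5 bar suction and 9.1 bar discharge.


PR = P_high / P_low
PR = 9.1 / 3.5
PR = 2.6

2.6


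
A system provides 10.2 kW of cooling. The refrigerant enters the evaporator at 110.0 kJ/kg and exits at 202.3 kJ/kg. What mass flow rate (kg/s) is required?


dh = 202.3 - 110.0 = 92.3 kJ/kg
m_dot = Q / dh = 10.2 / 92.3 = 0.1105 kg/s

0.1105


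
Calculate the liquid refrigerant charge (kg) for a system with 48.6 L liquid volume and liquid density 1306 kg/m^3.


Charge = V * rho / 1000
Charge = 48.6 * 1306 / 1000
Charge = 63.47 kg

63.47


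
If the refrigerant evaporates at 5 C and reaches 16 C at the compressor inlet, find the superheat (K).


Superheat = T_suction - T_evap
Superheat = 16 - (5)
Superheat = 11 K

11


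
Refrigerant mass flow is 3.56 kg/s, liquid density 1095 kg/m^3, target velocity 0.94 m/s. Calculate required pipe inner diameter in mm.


A = m_dot / (rho * v) = 3.56 / (1095 * 0.94) = 0.003458661226 m^2
d = sqrt(4*A/pi) * 1000
d = 66.4 mm

66.4


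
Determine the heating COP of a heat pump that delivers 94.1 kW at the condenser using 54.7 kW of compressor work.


COP_hp = Q_cond / W
COP_hp = 94.1 / 54.7
COP_hp = 1.72

1.72


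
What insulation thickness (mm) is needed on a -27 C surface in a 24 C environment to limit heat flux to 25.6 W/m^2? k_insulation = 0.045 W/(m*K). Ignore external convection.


dT = 24 - (-27) = 51 K
thickness = k * dT / q_max * 1000
thickness = 0.045 * 51 / 25.6 * 1000
thickness = 89.6 mm

89.6


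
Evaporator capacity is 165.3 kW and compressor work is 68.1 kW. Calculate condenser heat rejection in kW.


Q_cond = Q_evap + W
Q_cond = 165.3 + 68.1
Q_cond = 233.4 kW

233.4


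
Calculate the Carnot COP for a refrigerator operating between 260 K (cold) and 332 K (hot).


dT = 332 - 260 = 72 K
COP_carnot = T_cold / dT = 260 / 72
COP_carnot = 3.611

3.611


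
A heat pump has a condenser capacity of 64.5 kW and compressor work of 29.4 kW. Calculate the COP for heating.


COP_hp = Q_cond / W
COP_hp = 64.5 / 29.4
COP_hp = 2.194

2.194


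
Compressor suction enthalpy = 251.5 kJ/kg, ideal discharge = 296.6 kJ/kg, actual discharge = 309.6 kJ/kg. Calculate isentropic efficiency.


dh_ideal = 296.6 - 251.5 = 45.1 kJ/kg
dh_actual = 309.6 - 251.5 = 58.1 kJ/kg
eta_s = dh_ideal / dh_actual = 45.1 / 58.1
eta_s = 0.7762

0.7762


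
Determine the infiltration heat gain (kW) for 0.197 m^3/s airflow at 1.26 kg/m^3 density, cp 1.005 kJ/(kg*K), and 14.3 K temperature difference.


Q = V_dot * rho * cp * dT
Q = 0.197 * 1.26 * 1.005 * 14.3
Q = 3.567 kW

3.567


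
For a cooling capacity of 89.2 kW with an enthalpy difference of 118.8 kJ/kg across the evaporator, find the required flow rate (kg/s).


m_dot = Q / dh
m_dot = 89.2 / 118.8
m_dot = 0.7508 kg/s

0.7508


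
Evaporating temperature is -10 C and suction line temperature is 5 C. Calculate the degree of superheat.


Superheat = T_suction - T_evap
Superheat = 5 - (-10)
Superheat = 15 K

15


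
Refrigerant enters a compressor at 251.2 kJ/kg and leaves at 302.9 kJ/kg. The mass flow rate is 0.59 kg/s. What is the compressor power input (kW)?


dh = 302.9 - 251.2 = 51.7 kJ/kg
W = m_dot * dh = 0.59 * 51.7 = 30.5 kW

30.5


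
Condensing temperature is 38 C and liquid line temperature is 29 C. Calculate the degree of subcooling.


Subcooling = T_cond - T_liquid
Subcooling = 38 - 29
Subcooling = 9 K

9


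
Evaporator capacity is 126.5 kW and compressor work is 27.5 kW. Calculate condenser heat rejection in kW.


Q_cond = Q_evap + W
Q_cond = 126.5 + 27.5
Q_cond = 154.0 kW

154.0


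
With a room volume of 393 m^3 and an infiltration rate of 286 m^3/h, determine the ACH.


ACH = flow / volume
ACH = 286 / 393
ACH = 0.728

0.728


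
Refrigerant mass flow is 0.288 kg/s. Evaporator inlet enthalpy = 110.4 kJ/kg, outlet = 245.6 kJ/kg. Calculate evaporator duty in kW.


dh = 245.6 - 110.4 = 135.2 kJ/kg
Q_evap = m_dot * dh = 0.288 * 135.2
Q_evap = 38.94 kW

38.94


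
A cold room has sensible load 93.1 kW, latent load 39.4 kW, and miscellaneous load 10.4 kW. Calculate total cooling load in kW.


Q_total = Q_s + Q_l + Q_misc
Q_total = 93.1 + 39.4 + 10.4
Q_total = 142.9 kW

142.9


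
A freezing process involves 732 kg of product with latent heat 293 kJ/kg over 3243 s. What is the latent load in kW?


Q_lat = m * h_fg / t
Q_lat = 732 * 293 / 3243
Q_lat = 66.14 kW

66.14


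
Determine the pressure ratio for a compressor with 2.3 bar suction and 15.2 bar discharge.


PR = P_high / P_low
PR = 15.2 / 2.3
PR = 6.609

6.609


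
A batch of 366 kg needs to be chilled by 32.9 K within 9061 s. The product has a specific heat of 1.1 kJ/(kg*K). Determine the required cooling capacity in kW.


Q = m * cp * dT / t
Q = 366 * 1.1 * 32.9 / 9061
Q = 1.462 kW

1.462


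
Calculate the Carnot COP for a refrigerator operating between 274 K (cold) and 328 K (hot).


dT = 328 - 274 = 54 K
COP_carnot = T_cold / dT = 274 / 54
COP_carnot = 5.074

5.074


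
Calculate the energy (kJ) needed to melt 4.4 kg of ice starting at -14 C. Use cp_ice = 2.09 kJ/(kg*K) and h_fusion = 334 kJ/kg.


Sensible heat = cp * dT = 2.09 * 14 = 29.26 kJ/kg
Total per kg = 29.26 + 334 = 363.26 kJ/kg
Q = m * total = 4.4 * 363.26
Q = 1598.3 kJ

1598.3


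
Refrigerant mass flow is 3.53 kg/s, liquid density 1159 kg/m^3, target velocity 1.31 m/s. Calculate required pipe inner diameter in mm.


A = m_dot / (rho * v) = 3.53 / (1159 * 1.31) = 0.002324984028 m^2
d = sqrt(4*A/pi) * 1000
d = 54.4 mm

54.4


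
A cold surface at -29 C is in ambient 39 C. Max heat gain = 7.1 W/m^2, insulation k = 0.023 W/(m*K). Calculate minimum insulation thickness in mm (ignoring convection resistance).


dT = 39 - (-29) = 68 K
thickness = k * dT / q_max * 1000
thickness = 0.023 * 68 / 7.1 * 1000
thickness = 220.3 mm

220.3


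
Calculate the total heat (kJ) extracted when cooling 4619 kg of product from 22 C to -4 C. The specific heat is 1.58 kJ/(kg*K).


dT = 22 - (-4) = 26 K
Q = m * cp * dT = 4619 * 1.58 * 26
Q = 189749 kJ

189749


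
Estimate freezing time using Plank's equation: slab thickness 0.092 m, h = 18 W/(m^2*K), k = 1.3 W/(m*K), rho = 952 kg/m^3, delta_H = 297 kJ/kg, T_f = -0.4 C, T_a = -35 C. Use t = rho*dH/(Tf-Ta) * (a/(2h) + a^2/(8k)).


dT = -0.4 - (-35) = 34.6 K
term1 = a/(2h) = 0.092/(2*18) = 0.002555555556
term2 = a^2/(8k) = 0.092^2/(8*1.3) = 0.0008138461538
t = rho*dH*1000/dT * (term1 + term2)
t = 952*297*1000/34.6 * (0.002555555556 + 0.0008138461538)
t = 27534 s

27534


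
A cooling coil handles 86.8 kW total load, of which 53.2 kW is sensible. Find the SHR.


SHR = Q_sensible / Q_total
SHR = 53.2 / 86.8
SHR = 0.613

0.613


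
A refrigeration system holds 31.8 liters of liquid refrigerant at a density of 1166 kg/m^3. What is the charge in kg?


Charge = V * rho / 1000
Charge = 31.8 * 1166 / 1000
Charge = 37.08 kg

37.08


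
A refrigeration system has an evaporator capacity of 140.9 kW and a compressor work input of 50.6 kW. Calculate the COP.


COP = Q_evap / W
COP = 140.9 / 50.6
COP = 2.785

2.785


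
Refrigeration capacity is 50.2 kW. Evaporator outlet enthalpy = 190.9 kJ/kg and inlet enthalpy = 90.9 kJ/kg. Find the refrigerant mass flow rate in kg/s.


dh = 190.9 - 90.9 = 100.0 kJ/kg
m_dot = Q / dh = 50.2 / 100.0 = 0.502 kg/s

0.502


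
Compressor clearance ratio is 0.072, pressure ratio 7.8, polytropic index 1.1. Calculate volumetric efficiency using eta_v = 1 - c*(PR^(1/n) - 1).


PR^(1/n) = 7.8^(1/1.1) = 6.47135304
eta_v = 1 - 0.072 * (6.47135304 - 1)
eta_v = 0.6061

0.6061


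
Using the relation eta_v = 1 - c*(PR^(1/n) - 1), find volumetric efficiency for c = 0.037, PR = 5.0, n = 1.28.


PR^(1/n) = 5.0^(1/1.28) = 3.51617366
eta_v = 1 - 0.037 * (3.51617366 - 1)
eta_v = 0.9069

0.9069


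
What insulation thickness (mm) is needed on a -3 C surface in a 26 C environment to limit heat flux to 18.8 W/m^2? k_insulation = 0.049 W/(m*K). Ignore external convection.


dT = 26 - (-3) = 29 K
thickness = k * dT / q_max * 1000
thickness = 0.049 * 29 / 18.8 * 1000
thickness = 75.6 mm

75.6


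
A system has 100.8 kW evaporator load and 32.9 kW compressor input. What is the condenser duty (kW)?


Q_cond = Q_evap + W
Q_cond = 100.8 + 32.9
Q_cond = 133.7 kW

133.7


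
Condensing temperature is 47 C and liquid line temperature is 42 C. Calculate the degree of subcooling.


Subcooling = T_cond - T_liquid
Subcooling = 47 - 42
Subcooling = 5 K

5


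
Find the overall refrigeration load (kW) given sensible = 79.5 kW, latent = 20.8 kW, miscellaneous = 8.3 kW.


Q_total = Q_s + Q_l + Q_misc
Q_total = 79.5 + 20.8 + 8.3
Q_total = 108.6 kW

108.6


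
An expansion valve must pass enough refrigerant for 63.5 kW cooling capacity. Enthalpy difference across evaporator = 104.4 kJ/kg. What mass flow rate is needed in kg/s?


m_dot = Q / dh
m_dot = 63.5 / 104.4
m_dot = 0.6082 kg/s

0.6082


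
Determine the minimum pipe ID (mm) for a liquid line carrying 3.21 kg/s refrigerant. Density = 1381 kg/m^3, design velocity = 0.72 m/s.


A = m_dot / (rho * v) = 3.21 / (1381 * 0.72) = 0.003228336954 m^2
d = sqrt(4*A/pi) * 1000
d = 64.1 mm

64.1


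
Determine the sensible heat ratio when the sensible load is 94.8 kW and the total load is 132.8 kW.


SHR = Q_sensible / Q_total
SHR = 94.8 / 132.8
SHR = 0.714

0.714


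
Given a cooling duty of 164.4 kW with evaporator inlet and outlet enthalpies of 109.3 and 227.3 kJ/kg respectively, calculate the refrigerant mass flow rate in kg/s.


dh = 227.3 - 109.3 = 118.0 kJ/kg
m_dot = Q / dh = 164.4 / 118.0 = 1.3932 kg/s

1.3932


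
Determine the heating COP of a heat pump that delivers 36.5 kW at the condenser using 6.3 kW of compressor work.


COP_hp = Q_cond / W
COP_hp = 36.5 / 6.3
COP_hp = 5.794

5.794


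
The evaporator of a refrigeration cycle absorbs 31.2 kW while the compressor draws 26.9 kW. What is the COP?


COP = Q_evap / W
COP = 31.2 / 26.9
COP = 1.16

1.16


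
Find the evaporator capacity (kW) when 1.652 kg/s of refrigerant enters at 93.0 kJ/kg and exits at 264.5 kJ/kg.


dh = 264.5 - 93.0 = 171.5 kJ/kg
Q_evap = m_dot * dh = 1.652 * 171.5
Q_evap = 283.32 kW

283.32


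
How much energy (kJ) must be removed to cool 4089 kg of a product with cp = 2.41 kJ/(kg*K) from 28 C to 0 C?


dT = 28 - (0) = 28 K
Q = m * cp * dT = 4089 * 2.41 * 28
Q = 275926 kJ

275926


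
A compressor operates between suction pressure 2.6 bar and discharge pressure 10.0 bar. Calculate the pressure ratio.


PR = P_high / P_low
PR = 10.0 / 2.6
PR = 3.846

3.846


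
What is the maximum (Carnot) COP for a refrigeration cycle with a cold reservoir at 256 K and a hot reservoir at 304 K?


dT = 304 - 256 = 48 K
COP_carnot = T_cold / dT = 256 / 48
COP_carnot = 5.333

5.333


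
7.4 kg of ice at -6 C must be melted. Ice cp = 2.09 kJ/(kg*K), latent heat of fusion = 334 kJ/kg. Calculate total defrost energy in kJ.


Sensible heat = cp * dT = 2.09 * 6 = 12.54 kJ/kg
Total per kg = 12.54 + 334 = 346.54 kJ/kg
Q = m * total = 7.4 * 346.54
Q = 2564.4 kJ

2564.4


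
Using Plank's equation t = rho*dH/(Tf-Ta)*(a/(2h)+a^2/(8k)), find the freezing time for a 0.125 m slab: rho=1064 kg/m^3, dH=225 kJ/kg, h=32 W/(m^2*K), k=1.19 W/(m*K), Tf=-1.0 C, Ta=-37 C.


dT = -1.0 - (-37) = 36.0 K
term1 = a/(2h) = 0.125/(2*32) = 0.001953125
term2 = a^2/(8k) = 0.125^2/(8*1.19) = 0.001641281513
t = rho*dH*1000/dT * (term1 + term2)
t = 1064*225*1000/36.0 * (0.001953125 + 0.001641281513)
t = 23903 s

23903


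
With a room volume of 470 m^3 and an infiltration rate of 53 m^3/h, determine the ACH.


ACH = flow / volume
ACH = 53 / 470
ACH = 0.113

0.113


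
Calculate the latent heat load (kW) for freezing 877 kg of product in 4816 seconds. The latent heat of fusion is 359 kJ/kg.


Q_lat = m * h_fg / t
Q_lat = 877 * 359 / 4816
Q_lat = 65.37 kW

65.37


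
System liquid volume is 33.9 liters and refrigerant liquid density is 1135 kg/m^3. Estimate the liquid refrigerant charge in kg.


Charge = V * rho / 1000
Charge = 33.9 * 1135 / 1000
Charge = 38.48 kg

38.48


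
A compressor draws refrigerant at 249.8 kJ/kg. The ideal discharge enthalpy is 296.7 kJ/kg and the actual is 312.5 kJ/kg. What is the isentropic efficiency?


dh_ideal = 296.7 - 249.8 = 46.9 kJ/kg
dh_actual = 312.5 - 249.8 = 62.7 kJ/kg
eta_s = dh_ideal / dh_actual = 46.9 / 62.7
eta_s = 0.748

0.748


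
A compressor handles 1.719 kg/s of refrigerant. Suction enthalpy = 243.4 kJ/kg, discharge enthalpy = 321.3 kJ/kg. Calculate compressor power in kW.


dh = 321.3 - 243.4 = 77.9 kJ/kg
W = m_dot * dh = 1.719 * 77.9 = 133.91 kW

133.91


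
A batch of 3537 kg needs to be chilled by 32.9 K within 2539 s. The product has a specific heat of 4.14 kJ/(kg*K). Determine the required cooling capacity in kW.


Q = m * cp * dT / t
Q = 3537 * 4.14 * 32.9 / 2539
Q = 189.744 kW

189.744


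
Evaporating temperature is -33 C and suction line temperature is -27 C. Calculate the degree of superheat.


Superheat = T_suction - T_evap
Superheat = -27 - (-33)
Superheat = 6 K

6


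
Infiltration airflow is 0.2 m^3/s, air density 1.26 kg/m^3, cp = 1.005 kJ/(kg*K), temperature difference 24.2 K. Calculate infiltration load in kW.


Q = V_dot * rho * cp * dT
Q = 0.2 * 1.26 * 1.005 * 24.2
Q = 6.129 kW

6.129


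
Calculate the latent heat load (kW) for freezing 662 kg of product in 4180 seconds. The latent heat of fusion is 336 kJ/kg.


Q_lat = m * h_fg / t
Q_lat = 662 * 336 / 4180
Q_lat = 53.21 kW

53.21


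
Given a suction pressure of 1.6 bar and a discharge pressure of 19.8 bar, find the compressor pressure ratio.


PR = P_high / P_low
PR = 19.8 / 1.6
PR = 12.375

12.375


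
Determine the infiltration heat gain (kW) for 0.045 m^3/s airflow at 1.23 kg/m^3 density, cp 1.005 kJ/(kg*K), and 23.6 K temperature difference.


Q = V_dot * rho * cp * dT
Q = 0.045 * 1.23 * 1.005 * 23.6
Q = 1.313 kW

1.313


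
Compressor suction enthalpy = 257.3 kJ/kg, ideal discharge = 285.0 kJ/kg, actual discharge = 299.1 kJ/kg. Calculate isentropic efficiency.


dh_ideal = 285.0 - 257.3 = 27.7 kJ/kg
dh_actual = 299.1 - 257.3 = 41.8 kJ/kg
eta_s = dh_ideal / dh_actual = 27.7 / 41.8
eta_s = 0.6627

0.6627


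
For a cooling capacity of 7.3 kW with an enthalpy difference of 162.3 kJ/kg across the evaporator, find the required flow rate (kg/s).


m_dot = Q / dh
m_dot = 7.3 / 162.3
m_dot = 0.045 kg/s

0.045


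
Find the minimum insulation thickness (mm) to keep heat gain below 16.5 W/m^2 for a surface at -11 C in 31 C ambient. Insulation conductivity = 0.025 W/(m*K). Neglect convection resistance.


dT = 31 - (-11) = 42 K
thickness = k * dT / q_max * 1000
thickness = 0.025 * 42 / 16.5 * 1000
thickness = 63.6 mm

63.6


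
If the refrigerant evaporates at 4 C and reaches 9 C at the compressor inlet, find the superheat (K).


Superheat = T_suction - T_evap
Superheat = 9 - (4)
Superheat = 5 K

5


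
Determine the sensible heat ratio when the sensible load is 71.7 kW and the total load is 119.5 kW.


SHR = Q_sensible / Q_total
SHR = 71.7 / 119.5
SHR = 0.6

0.6


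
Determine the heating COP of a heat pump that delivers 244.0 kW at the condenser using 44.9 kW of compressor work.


COP_hp = Q_cond / W
COP_hp = 244.0 / 44.9
COP_hp = 5.434

5.434


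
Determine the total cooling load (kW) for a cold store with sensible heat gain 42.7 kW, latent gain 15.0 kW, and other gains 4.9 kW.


Q_total = Q_s + Q_l + Q_misc
Q_total = 42.7 + 15.0 + 4.9
Q_total = 62.6 kW

62.6


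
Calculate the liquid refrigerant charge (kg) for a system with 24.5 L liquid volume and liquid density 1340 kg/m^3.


Charge = V * rho / 1000
Charge = 24.5 * 1340 / 1000
Charge = 32.83 kg

32.83


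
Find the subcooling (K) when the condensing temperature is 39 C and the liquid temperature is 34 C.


Subcooling = T_cond - T_liquid
Subcooling = 39 - 34
Subcooling = 5 K

5


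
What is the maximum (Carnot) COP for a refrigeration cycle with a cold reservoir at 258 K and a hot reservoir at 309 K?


dT = 309 - 258 = 51 K
COP_carnot = T_cold / dT = 258 / 51
COP_carnot = 5.059

5.059


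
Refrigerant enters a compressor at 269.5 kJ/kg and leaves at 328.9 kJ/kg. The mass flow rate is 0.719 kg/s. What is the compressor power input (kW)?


dh = 328.9 - 269.5 = 59.4 kJ/kg
W = m_dot * dh = 0.719 * 59.4 = 42.71 kW

42.71


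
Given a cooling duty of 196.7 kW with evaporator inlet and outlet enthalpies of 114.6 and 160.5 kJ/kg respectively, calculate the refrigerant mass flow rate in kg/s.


dh = 160.5 - 114.6 = 45.9 kJ/kg
m_dot = Q / dh = 196.7 / 45.9 = 4.2854 kg/s

4.2854


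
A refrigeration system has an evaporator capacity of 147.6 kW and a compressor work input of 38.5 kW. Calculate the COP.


COP = Q_evap / W
COP = 147.6 / 38.5
COP = 3.834

3.834


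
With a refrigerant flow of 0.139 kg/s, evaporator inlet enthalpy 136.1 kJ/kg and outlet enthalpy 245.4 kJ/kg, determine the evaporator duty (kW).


dh = 245.4 - 136.1 = 109.3 kJ/kg
Q_evap = m_dot * dh = 0.139 * 109.3
Q_evap = 15.19 kW

15.19


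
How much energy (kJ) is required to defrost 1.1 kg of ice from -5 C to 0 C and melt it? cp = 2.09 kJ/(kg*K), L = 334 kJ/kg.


Sensible heat = cp * dT = 2.09 * 5 = 10.45 kJ/kg
Total per kg = 10.45 + 334 = 344.45 kJ/kg
Q = m * total = 1.1 * 344.45
Q = 378.9 kJ

378.9


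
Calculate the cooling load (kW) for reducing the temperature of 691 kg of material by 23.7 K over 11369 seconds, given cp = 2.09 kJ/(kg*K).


Q = m * cp * dT / t
Q = 691 * 2.09 * 23.7 / 11369
Q = 3.011 kW

3.011


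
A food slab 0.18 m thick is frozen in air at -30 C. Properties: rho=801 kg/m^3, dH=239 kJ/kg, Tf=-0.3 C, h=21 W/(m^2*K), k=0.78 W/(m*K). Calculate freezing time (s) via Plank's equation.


dT = -0.3 - (-30) = 29.7 K
term1 = a/(2h) = 0.18/(2*21) = 0.004285714286
term2 = a^2/(8k) = 0.18^2/(8*0.78) = 0.005192307692
t = rho*dH*1000/dT * (term1 + term2)
t = 801*239*1000/29.7 * (0.004285714286 + 0.005192307692)
t = 61093 s

61093


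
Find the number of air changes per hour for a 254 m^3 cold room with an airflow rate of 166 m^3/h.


ACH = flow / volume
ACH = 166 / 254
ACH = 0.654

0.654


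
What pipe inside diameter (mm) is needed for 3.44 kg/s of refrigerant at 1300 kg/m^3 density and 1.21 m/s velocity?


A = m_dot / (rho * v) = 3.44 / (1300 * 1.21) = 0.002186904005 m^2
d = sqrt(4*A/pi) * 1000
d = 52.8 mm

52.8


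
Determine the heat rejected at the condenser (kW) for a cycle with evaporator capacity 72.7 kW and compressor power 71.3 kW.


Q_cond = Q_evap + W
Q_cond = 72.7 + 71.3
Q_cond = 144.0 kW

144.0


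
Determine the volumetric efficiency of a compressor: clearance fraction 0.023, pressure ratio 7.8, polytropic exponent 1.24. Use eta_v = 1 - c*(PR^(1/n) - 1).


PR^(1/n) = 7.8^(1/1.24) = 5.24120481
eta_v = 1 - 0.023 * (5.24120481 - 1)
eta_v = 0.9025

0.9025


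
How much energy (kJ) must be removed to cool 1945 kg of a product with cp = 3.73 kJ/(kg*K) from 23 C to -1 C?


dT = 23 - (-1) = 24 K
Q = m * cp * dT = 1945 * 3.73 * 24
Q = 174116 kJ

174116


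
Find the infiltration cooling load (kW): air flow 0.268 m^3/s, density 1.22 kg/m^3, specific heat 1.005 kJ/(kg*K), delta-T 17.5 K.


Q = V_dot * rho * cp * dT
Q = 0.268 * 1.22 * 1.005 * 17.5
Q = 5.75 kW

5.75


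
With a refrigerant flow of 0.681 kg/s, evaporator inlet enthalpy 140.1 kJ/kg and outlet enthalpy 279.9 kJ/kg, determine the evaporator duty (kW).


dh = 279.9 - 140.1 = 139.8 kJ/kg
Q_evap = m_dot * dh = 0.681 * 139.8
Q_evap = 95.2 kW

95.2


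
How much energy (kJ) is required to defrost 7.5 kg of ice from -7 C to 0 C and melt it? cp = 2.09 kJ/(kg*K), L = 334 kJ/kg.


Sensible heat = cp * dT = 2.09 * 7 = 14.63 kJ/kg
Total per kg = 14.63 + 334 = 348.63 kJ/kg
Q = m * total = 7.5 * 348.63
Q = 2614.7 kJ

2614.7


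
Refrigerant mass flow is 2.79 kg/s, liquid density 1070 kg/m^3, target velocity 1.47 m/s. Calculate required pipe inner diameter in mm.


A = m_dot / (rho * v) = 2.79 / (1070 * 1.47) = 0.00177379363 m^2
d = sqrt(4*A/pi) * 1000
d = 47.5 mm

47.5


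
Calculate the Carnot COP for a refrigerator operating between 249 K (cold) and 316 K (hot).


dT = 316 - 249 = 67 K
COP_carnot = T_cold / dT = 249 / 67
COP_carnot = 3.716

3.716


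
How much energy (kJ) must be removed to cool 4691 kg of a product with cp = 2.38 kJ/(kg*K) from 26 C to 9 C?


dT = 26 - (9) = 17 K
Q = m * cp * dT = 4691 * 2.38 * 17
Q = 189798 kJ

189798


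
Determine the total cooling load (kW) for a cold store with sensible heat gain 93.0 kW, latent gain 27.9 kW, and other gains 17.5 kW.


Q_total = Q_s + Q_l + Q_misc
Q_total = 93.0 + 27.9 + 17.5
Q_total = 138.4 kW

138.4


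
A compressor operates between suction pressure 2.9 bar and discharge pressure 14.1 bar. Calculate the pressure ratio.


PR = P_high / P_low
PR = 14.1 / 2.9
PR = 4.862

4.862


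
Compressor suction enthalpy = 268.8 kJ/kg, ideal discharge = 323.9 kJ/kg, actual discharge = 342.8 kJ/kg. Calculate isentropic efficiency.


dh_ideal = 323.9 - 268.8 = 55.1 kJ/kg
dh_actual = 342.8 - 268.8 = 74.0 kJ/kg
eta_s = dh_ideal / dh_actual = 55.1 / 74.0
eta_s = 0.7446

0.7446


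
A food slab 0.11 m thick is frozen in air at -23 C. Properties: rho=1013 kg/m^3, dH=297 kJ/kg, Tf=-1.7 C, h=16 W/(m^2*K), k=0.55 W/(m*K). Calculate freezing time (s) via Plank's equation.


dT = -1.7 - (-23) = 21.3 K
term1 = a/(2h) = 0.11/(2*16) = 0.0034375
term2 = a^2/(8k) = 0.11^2/(8*0.55) = 0.00275
t = rho*dH*1000/dT * (term1 + term2)
t = 1013*297*1000/21.3 * (0.0034375 + 0.00275)
t = 87398 s

87398


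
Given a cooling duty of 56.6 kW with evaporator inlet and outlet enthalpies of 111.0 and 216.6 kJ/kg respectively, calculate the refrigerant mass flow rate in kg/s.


dh = 216.6 - 111.0 = 105.6 kJ/kg
m_dot = Q / dh = 56.6 / 105.6 = 0.536 kg/s

0.536


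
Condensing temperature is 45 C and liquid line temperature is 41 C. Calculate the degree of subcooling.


Subcooling = T_cond - T_liquid
Subcooling = 45 - 41
Subcooling = 4 K

4


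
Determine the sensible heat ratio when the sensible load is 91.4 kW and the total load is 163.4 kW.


SHR = Q_sensible / Q_total
SHR = 91.4 / 163.4
SHR = 0.559

0.559


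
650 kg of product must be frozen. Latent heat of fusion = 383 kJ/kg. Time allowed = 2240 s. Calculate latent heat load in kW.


Q_lat = m * h_fg / t
Q_lat = 650 * 383 / 2240
Q_lat = 111.14 kW

111.14


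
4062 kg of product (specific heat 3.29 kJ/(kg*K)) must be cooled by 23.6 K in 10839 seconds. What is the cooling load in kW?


Q = m * cp * dT / t
Q = 4062 * 3.29 * 23.6 / 10839
Q = 29.098 kW

29.098


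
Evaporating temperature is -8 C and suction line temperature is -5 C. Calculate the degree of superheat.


Superheat = T_suction - T_evap
Superheat = -5 - (-8)
Superheat = 3 K

3


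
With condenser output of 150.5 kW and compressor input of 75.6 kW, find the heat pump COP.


COP_hp = Q_cond / W
COP_hp = 150.5 / 75.6
COP_hp = 1.991

1.991


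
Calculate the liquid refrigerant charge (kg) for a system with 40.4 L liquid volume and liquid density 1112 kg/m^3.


Charge = V * rho / 1000
Charge = 40.4 * 1112 / 1000
Charge = 44.92 kg

44.92


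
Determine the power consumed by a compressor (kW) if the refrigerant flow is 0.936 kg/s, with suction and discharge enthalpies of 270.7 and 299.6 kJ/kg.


dh = 299.6 - 270.7 = 28.9 kJ/kg
W = m_dot * dh = 0.936 * 28.9 = 27.05 kW

27.05


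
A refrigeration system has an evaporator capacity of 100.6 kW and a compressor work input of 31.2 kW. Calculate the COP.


COP = Q_evap / W
COP = 100.6 / 31.2
COP = 3.224

3.224


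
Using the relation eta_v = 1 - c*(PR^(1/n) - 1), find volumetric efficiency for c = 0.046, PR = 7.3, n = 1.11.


PR^(1/n) = 7.3^(1/1.11) = 5.99471226
eta_v = 1 - 0.046 * (5.99471226 - 1)
eta_v = 0.7702

0.7702


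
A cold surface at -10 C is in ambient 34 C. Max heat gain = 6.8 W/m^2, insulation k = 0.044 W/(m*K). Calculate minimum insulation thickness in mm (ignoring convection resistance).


dT = 34 - (-10) = 44 K
thickness = k * dT / q_max * 1000
thickness = 0.044 * 44 / 6.8 * 1000
thickness = 284.7 mm

284.7


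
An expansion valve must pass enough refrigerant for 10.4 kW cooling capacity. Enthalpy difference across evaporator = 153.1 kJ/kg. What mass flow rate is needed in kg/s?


m_dot = Q / dh
m_dot = 10.4 / 153.1
m_dot = 0.0679 kg/s

0.0679


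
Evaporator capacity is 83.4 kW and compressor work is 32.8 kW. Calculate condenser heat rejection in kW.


Q_cond = Q_evap + W
Q_cond = 83.4 + 32.8
Q_cond = 116.2 kW

116.2


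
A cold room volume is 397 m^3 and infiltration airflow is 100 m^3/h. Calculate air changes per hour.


ACH = flow / volume
ACH = 100 / 397
ACH = 0.252

0.252


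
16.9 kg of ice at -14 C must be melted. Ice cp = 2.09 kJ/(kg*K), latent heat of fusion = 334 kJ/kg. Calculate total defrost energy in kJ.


Sensible heat = cp * dT = 2.09 * 14 = 29.26 kJ/kg
Total per kg = 29.26 + 334 = 363.26 kJ/kg
Q = m * total = 16.9 * 363.26
Q = 6139.1 kJ

6139.1


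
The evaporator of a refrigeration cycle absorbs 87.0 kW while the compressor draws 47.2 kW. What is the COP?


COP = Q_evap / W
COP = 87.0 / 47.2
COP = 1.843

1.843


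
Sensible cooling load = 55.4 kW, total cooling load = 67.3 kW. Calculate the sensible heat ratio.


SHR = Q_sensible / Q_total
SHR = 55.4 / 67.3
SHR = 0.823

0.823


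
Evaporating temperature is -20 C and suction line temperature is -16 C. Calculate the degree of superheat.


Superheat = T_suction - T_evap
Superheat = -16 - (-20)
Superheat = 4 K

4


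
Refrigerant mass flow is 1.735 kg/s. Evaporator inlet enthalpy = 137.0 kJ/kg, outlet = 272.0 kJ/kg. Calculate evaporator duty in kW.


dh = 272.0 - 137.0 = 135.0 kJ/kg
Q_evap = m_dot * dh = 1.735 * 135.0
Q_evap = 234.23 kW

234.23


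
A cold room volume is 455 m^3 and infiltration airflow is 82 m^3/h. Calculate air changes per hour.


ACH = flow / volume
ACH = 82 / 455
ACH = 0.18

0.18


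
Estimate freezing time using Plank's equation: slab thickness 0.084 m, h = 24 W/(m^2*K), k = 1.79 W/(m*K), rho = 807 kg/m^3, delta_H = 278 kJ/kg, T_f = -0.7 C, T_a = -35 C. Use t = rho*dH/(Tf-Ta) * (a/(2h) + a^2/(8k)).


dT = -0.7 - (-35) = 34.3 K
term1 = a/(2h) = 0.084/(2*24) = 0.00175
term2 = a^2/(8k) = 0.084^2/(8*1.79) = 0.0004927374302
t = rho*dH*1000/dT * (term1 + term2)
t = 807*278*1000/34.3 * (0.00175 + 0.0004927374302)
t = 14669 s

14669


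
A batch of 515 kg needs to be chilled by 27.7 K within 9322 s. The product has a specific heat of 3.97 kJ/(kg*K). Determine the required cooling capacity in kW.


Q = m * cp * dT / t
Q = 515 * 3.97 * 27.7 / 9322
Q = 6.075 kW

6.075


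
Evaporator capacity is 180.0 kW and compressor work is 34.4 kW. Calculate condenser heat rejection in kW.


Q_cond = Q_evap + W
Q_cond = 180.0 + 34.4
Q_cond = 214.4 kW

214.4


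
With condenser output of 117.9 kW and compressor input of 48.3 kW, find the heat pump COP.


COP_hp = Q_cond / W
COP_hp = 117.9 / 48.3
COP_hp = 2.441

2.441


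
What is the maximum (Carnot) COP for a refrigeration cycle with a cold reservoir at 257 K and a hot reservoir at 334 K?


dT = 334 - 257 = 77 K
COP_carnot = T_cold / dT = 257 / 77
COP_carnot = 3.338

3.338


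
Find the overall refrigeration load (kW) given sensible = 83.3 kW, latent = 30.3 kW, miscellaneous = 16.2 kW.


Q_total = Q_s + Q_l + Q_misc
Q_total = 83.3 + 30.3 + 16.2
Q_total = 129.8 kW

129.8


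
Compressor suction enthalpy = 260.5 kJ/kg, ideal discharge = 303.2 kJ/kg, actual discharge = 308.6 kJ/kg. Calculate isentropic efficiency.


dh_ideal = 303.2 - 260.5 = 42.7 kJ/kg
dh_actual = 308.6 - 260.5 = 48.1 kJ/kg
eta_s = dh_ideal / dh_actual = 42.7 / 48.1
eta_s = 0.8877

0.8877


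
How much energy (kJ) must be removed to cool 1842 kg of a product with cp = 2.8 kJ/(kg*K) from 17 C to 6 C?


dT = 17 - (6) = 11 K
Q = m * cp * dT = 1842 * 2.8 * 11
Q = 56734 kJ

56734


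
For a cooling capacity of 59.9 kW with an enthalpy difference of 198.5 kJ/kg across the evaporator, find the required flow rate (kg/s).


m_dot = Q / dh
m_dot = 59.9 / 198.5
m_dot = 0.3018 kg/s

0.3018


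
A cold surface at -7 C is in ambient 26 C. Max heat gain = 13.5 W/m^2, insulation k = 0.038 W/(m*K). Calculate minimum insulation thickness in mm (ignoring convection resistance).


dT = 26 - (-7) = 33 K
thickness = k * dT / q_max * 1000
thickness = 0.038 * 33 / 13.5 * 1000
thickness = 92.9 mm

92.9


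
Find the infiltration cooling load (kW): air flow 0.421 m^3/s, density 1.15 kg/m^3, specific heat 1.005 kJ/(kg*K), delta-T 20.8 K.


Q = V_dot * rho * cp * dT
Q = 0.421 * 1.15 * 1.005 * 20.8
Q = 10.121 kW

10.121


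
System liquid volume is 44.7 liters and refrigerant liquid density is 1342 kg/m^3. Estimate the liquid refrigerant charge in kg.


Charge = V * rho / 1000
Charge = 44.7 * 1342 / 1000
Charge = 59.99 kg

59.99


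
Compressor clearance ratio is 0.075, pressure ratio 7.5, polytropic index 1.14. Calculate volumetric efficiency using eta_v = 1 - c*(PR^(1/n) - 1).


PR^(1/n) = 7.5^(1/1.14) = 5.85595323
eta_v = 1 - 0.075 * (5.85595323 - 1)
eta_v = 0.6358

0.6358


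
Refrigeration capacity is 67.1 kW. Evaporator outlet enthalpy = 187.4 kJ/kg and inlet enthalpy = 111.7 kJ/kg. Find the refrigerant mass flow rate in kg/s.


dh = 187.4 - 111.7 = 75.7 kJ/kg
m_dot = Q / dh = 67.1 / 75.7 = 0.8864 kg/s

0.8864


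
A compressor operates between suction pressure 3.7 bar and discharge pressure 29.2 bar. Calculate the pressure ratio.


PR = P_high / P_low
PR = 29.2 / 3.7
PR = 7.892

7.892


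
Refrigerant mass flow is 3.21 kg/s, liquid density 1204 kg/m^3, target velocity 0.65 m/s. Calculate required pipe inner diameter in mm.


A = m_dot / (rho * v) = 3.21 / (1204 * 0.65) = 0.004101712241 m^2
d = sqrt(4*A/pi) * 1000
d = 72.3 mm

72.3


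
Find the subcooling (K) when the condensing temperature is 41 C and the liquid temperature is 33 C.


Subcooling = T_cond - T_liquid
Subcooling = 41 - 33
Subcooling = 8 K

8


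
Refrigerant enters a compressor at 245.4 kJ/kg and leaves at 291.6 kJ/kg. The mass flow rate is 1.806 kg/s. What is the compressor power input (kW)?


dh = 291.6 - 245.4 = 46.2 kJ/kg
W = m_dot * dh = 1.806 * 46.2 = 83.44 kW

83.44


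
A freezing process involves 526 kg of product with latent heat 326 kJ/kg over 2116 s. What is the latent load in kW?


Q_lat = m * h_fg / t
Q_lat = 526 * 326 / 2116
Q_lat = 81.04 kW

81.04


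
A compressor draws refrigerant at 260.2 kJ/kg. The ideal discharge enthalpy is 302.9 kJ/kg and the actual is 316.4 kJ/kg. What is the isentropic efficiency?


dh_ideal = 302.9 - 260.2 = 42.7 kJ/kg
dh_actual = 316.4 - 260.2 = 56.2 kJ/kg
eta_s = dh_ideal / dh_actual = 42.7 / 56.2
eta_s = 0.7598

0.7598


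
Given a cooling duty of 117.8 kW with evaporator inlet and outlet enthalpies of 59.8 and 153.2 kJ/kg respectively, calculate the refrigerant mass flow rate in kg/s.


dh = 153.2 - 59.8 = 93.4 kJ/kg
m_dot = Q / dh = 117.8 / 93.4 = 1.2612 kg/s

1.2612


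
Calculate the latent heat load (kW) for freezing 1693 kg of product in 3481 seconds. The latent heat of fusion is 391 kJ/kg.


Q_lat = m * h_fg / t
Q_lat = 1693 * 391 / 3481
Q_lat = 190.16 kW

190.16


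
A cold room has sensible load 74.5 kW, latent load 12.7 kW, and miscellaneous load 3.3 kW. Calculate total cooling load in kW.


Q_total = Q_s + Q_l + Q_misc
Q_total = 74.5 + 12.7 + 3.3
Q_total = 90.5 kW

90.5


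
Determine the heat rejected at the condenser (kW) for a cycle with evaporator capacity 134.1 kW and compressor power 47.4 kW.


Q_cond = Q_evap + W
Q_cond = 134.1 + 47.4
Q_cond = 181.5 kW

181.5
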